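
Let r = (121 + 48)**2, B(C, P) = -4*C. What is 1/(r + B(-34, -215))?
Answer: 1/28697 ≈ 3.4847e-5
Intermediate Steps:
r = 28561 (r = 169**2 = 28561)
1/(r + B(-34, -215)) = 1/(28561 - 4*(-34)) = 1/(28561 + 136) = 1/28697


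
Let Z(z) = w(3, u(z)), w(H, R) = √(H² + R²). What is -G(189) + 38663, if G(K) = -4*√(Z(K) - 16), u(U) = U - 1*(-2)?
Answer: 38663 + 4*√(-16 + √36490) ≈ 38716.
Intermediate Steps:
u(U) = 2 + U (u(U) = U + 2 = 2 + U)
Z(z) = √(9 + (2 + z)²) (Z(z) = √(3² + (2 + z)²) = √(9 + (2 + z)²))
G(K) = -4*√(-16 + √(9 + (2 + K)²)) (G(K) = -4*√(√(9 + (2 + K)²) - 16) = -4*√(-16 + √(9 + (2 + K)²)))
-G(189) + 38663 = -(-4)*√(-16 + √(9 + (2 + 189)²)) + 38663 = -(-4)*√(-16 + √(9 + 191²)) + 38663 = -(-4)*√(-16 + √(9 + 36481)) + 38663 = -(-4)*√(-16 + √36490) + 38663 = 4*√(-16 + √36490) + 38663 = 38663 + 4*√(-16 + √36490)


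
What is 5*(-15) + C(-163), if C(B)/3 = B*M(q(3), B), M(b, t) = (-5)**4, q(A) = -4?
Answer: -305700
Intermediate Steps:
M(b, t) = 625
C(B) = 1875*B (C(B) = 3*(B*625) = 3*(625*B) = 1875*B)
5*(-15) + C(-163) = 5*(-15) + 1875*(-163) = -75 - 305625 = -305700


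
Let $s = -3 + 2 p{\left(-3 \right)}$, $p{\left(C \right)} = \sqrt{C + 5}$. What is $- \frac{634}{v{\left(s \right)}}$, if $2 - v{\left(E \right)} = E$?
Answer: $- \frac{3170}{17} - \frac{1268 \sqrt{2}}{17} \approx -291.95$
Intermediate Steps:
$p{\left(C \right)} = \sqrt{5 + C}$
$s = -3 + 2 \sqrt{2}$ ($s = -3 + 2 \sqrt{5 - 3} = -3 + 2 \sqrt{2} \approx -0.17157$)
$v{\left(E \right)} = 2 - E$
$- \frac{634}{v{\left(s \right)}} = - \frac{634}{2 - \left(-3 + 2 \sqrt{2}\right)} = - \frac{634}{2 + \left(3 - 2 \sqrt{2}\right)} = - \frac{634}{5 - 2 \sqrt{2}}$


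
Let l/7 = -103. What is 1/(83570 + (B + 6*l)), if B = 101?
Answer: 1/79345 ≈ 1.2603e-5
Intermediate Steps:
l = -721 (l = 7*(-103) = -721)
1/(83570 + (B + 6*l)) = 1/(83570 + (101 + 6*(-721))) = 1/(83570 + (101 - 4326)) = 1/(83570 - 4225) = 1/79345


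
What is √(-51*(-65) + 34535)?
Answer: 5*√1514 ≈ 194.55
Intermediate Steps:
√(-51*(-65) + 34535) = √(3315 + 34535) = √37850 = 5*√1514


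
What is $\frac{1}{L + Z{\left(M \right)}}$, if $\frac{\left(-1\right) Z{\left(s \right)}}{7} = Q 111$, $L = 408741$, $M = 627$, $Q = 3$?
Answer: $\frac{1}{406410} \approx 2.4606 \cdot 10^{-6}$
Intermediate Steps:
$Z{\left(s \right)} = -2331$ ($Z{\left(s \right)} = - 7 \cdot 3 \cdot 111 = \left(-7\right) 333 = -2331$)
$\frac{1}{L + Z{\left(M \right)}} = \frac{1}{408741 - 2331} = \frac{1}{406410}$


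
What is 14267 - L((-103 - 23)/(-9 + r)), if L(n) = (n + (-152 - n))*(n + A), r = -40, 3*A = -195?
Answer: 33445/7 ≈ 4777.9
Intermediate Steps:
A = -65 (A = (⅓)*(-195) = -65)
L(n) = 9880 - 152*n (L(n) = (n + (-152 - n))*(n - 65) = -152*(-65 + n) = 9880 - 152*n)
14267 - L((-103 - 23)/(-9 + r)) = 14267 - (9880 - 152*(-103 - 23)/(-9 - 40)) = 14267 - (9880 - (-19152)/(-49)) = 14267 - (9880 - (-19152)*(-1)/49) = 14267 - (9880 - 152*18/7) = 14267 - (9880 - 2736/7) = 14267 - 1*66424/7 = 14267 - 66424/7 = 33445/7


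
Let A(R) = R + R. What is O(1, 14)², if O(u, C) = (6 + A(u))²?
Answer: 4096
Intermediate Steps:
A(R) = 2*R
O(u, C) = (6 + 2*u)²
O(1, 14)² = (4*(3 + 1)²)² = (4*4²)² = (4*16)² = 64² = 4096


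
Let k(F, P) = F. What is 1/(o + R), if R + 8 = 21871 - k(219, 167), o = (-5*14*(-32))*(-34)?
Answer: -1/54516 ≈ -1.8343e-5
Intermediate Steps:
o = -76160 (o = -70*(-32)*(-34) = 2240*(-34) = -76160)
R = 21644 (R = -8 + (21871 - 1*219) = -8 + (21871 - 219) = -8 + 21652 = 21644)
1/(o + R) = 1/(-76160 + 21644) = 1/(-54516) = -1/54516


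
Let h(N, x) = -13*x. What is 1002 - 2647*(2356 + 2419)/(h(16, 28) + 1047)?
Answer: -11955059/683 ≈ -17504.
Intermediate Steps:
1002 - 2647*(2356 + 2419)/(h(16, 28) + 1047) = 1002 - 2647*(2356 + 2419)/(-13*28 + 1047) = 1002 - 2647*4775/(-364 + 1047) = 1002 - 2647/(683*(1/4775)) = 1002 - 2647/683/4775 = 1002 - 2647*4775/683 = 1002 - 12639425/683 = -11955059/683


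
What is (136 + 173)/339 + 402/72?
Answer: 8807/1356 ≈ 6.4948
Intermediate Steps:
(136 + 173)/339 + 402/72 = 309*(1/339) + 402*(1/72) = 103/113 + 67/12 = 8807/1356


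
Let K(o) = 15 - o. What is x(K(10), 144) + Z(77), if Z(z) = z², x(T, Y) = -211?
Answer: 5718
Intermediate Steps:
x(K(10), 144) + Z(77) = -211 + 77² = -211 + 5929 = 5718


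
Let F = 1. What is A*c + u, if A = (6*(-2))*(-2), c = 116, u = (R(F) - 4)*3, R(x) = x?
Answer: 2775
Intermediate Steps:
u = -9 (u = (1 - 4)*3 = -3*3 = -9)
A = 24 (A = -12*(-2) = 24)
A*c + u = 24*116 - 9 = 2784 - 9 = 2775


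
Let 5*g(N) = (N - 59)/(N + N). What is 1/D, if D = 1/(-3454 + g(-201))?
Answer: -694228/201 ≈ -3453.9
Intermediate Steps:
g(N) = (-59 + N)/(10*N) (g(N) = ((N - 59)/(N + N))/5 = ((-59 + N)/((2*N)))/5 = ((-59 + N)*(1/(2*N)))/5 = ((-59 + N)/(2*N))/5 = (-59 + N)/(10*N))
D = -201/694228 (D = 1/(-3454 + (⅒)*(-59 - 201)/(-201)) = 1/(-3454 + (⅒)*(-1/201)*(-260)) = 1/(-3454 + 26/201) = 1/(-694228/201) = -201/694228 ≈ -0.00028953)
1/D = 1/(-201/694228) = -694228/201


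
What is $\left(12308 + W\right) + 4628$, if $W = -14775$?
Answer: $2161$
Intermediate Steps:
$\left(12308 + W\right) + 4628 = \left(12308 - 14775\right) + 4628 = -2467 + 4628 = 2161$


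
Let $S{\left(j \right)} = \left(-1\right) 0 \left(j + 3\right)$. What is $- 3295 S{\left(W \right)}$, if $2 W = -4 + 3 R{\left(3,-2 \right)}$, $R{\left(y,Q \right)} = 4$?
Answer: $0$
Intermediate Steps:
$W = 4$ ($W = \frac{-4 + 3 \cdot 4}{2} = \frac{-4 + 12}{2} = \frac{1}{2} \cdot 8 = 4$)
$S{\left(j \right)} = 0$ ($S{\left(j \right)} = 0 \left(3 + j\right) = 0$)
$- 3295 S{\left(W \right)} = \left(-3295\right) 0 = 0$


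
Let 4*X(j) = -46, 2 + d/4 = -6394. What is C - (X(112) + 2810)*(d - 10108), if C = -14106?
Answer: 99869956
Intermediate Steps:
d = -25584 (d = -8 + 4*(-6394) = -8 - 25576 = -25584)
X(j) = -23/2 (X(j) = (¼)*(-46) = -23/2)
C - (X(112) + 2810)*(d - 10108) = -14106 - (-23/2 + 2810)*(-25584 - 10108) = -14106 - 5597*(-35692)/2 = -14106 - 1*(-99884062) = -14106 + 99884062 = 99869956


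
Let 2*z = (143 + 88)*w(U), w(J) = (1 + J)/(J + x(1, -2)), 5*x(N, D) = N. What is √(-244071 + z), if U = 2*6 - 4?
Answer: 3*I*√182253446/82 ≈ 493.91*I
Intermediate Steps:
x(N, D) = N/5
U = 8 (U = 12 - 4 = 8)
w(J) = (1 + J)/(⅕ + J) (w(J) = (1 + J)/(J + (⅕)*1) = (1 + J)/(J + ⅕) = (1 + J)/(⅕ + J))
z = 10395/82 (z = ((143 + 88)*(5*(1 + 8)/(1 + 5*8)))/2 = (231*(5*9/(1 + 40)))/2 = (231*(5*9/41))/2 = (231*(5*(1/41)*9))/2 = (231*(45/41))/2 = (½)*(10395/41) = 10395/82 ≈ 126.77)
√(-244071 + z) = √(-244071 + 10395/82) = √(-20003427/82) = 3*I*√182253446/82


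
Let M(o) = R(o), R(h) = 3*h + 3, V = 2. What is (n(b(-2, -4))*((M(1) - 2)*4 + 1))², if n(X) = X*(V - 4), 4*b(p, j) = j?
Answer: 1156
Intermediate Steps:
R(h) = 3 + 3*h
M(o) = 3 + 3*o
b(p, j) = j/4
n(X) = -2*X (n(X) = X*(2 - 4) = X*(-2) = -2*X)
(n(b(-2, -4))*((M(1) - 2)*4 + 1))² = ((-(-4)/2)*(((3 + 3*1) - 2)*4 + 1))² = ((-2*(-1))*(((3 + 3) - 2)*4 + 1))² = (2*((6 - 2)*4 + 1))² = (2*(4*4 + 1))² = (2*(16 + 1))² = (2*17)² = 34² = 1156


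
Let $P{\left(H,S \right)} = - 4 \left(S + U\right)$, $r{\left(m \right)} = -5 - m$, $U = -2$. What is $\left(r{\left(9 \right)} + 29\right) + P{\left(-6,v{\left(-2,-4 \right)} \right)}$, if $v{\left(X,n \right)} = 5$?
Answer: $3$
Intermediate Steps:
$P{\left(H,S \right)} = 8 - 4 S$ ($P{\left(H,S \right)} = - 4 \left(S - 2\right) = - 4 \left(-2 + S\right) = 8 - 4 S$)
$\left(r{\left(9 \right)} + 29\right) + P{\left(-6,v{\left(-2,-4 \right)} \right)} = \left(\left(-5 - 9\right) + 29\right) + \left(8 - 20\right) = \left(-14 + 29\right) - 12 = 15 - 12 = 3$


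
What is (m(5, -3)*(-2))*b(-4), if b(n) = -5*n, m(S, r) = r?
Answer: 120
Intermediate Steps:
(m(5, -3)*(-2))*b(-4) = (-3*(-2))*(-5*(-4)) = 6*20 = 120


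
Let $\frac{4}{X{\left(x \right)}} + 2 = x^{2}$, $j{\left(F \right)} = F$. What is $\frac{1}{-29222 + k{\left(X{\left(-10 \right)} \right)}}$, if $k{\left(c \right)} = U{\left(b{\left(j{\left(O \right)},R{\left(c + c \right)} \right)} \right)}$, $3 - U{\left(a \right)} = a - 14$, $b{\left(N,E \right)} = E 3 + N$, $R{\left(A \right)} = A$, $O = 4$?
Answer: $- \frac{49}{1431253} \approx -3.4236 \cdot 10^{-5}$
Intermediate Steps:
$X{\left(x \right)} = \frac{4}{-2 + x^{2}}$
$b{\left(N,E \right)} = N + 3 E$ ($b{\left(N,E \right)} = 3 E + N = N + 3 E$)
$U{\left(a \right)} = 17 - a$ ($U{\left(a \right)} = 3 - \left(a - 14\right) = 3 - \left(-14 + a\right) = 17 - a$)
$k{\left(c \right)} = 13 - 6 c$ ($k{\left(c \right)} = 17 - \left(4 + 3 \left(c + c\right)\right) = 17 - \left(4 + 3 \cdot 2 c\right) = 17 - \left(4 + 6 c\right) = 13 - 6 c$)
$\frac{1}{-29222 + k{\left(X{\left(-10 \right)} \right)}} = \frac{1}{-29222 + \left(13 - 6 \frac{4}{-2 + \left(-10\right)^{2}}\right)} = \frac{1}{-29222 + \left(13 - 6 \frac{4}{-2 + 100}\right)} = \frac{1}{-29222 + \left(13 - 6 \cdot \frac{4}{98}\right)} = \frac{1}{-29222 + \left(13 - 6 \cdot 4 \cdot \frac{1}{98}\right)} = \frac{1}{-29222 + \left(13 - \frac{12}{49}\right)} = \frac{1}{-29222 + \frac{625}{49}} = \frac{1}{- \frac{1431253}{49}} = - \frac{49}{1431253}$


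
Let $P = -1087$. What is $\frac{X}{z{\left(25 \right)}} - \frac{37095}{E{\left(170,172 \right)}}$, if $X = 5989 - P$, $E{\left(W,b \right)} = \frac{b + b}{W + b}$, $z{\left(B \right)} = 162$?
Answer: $- \frac{513194309}{13932} \approx -36836.0$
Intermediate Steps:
$E{\left(W,b \right)} = \frac{2 b}{W + b}$
$X = 7076$ ($X = 5989 - -1087 = 5989 + 1087 = 7076$)
$\frac{X}{z{\left(25 \right)}} - \frac{37095}{E{\left(170,172 \right)}} = \frac{7076}{162} - \frac{37095}{2 \cdot 172 \frac{1}{170 + 172}} = 7076 \cdot \frac{1}{162} - \frac{37095}{2 \cdot 172 \cdot \frac{1}{342}} = \frac{3538}{81} - \frac{37095}{2 \cdot 172 \cdot \frac{1}{342}} = \frac{3538}{81} - \frac{37095}{\frac{172}{171}} = \frac{3538}{81} - \frac{6343245}{172} = - \frac{513194309}{13932}$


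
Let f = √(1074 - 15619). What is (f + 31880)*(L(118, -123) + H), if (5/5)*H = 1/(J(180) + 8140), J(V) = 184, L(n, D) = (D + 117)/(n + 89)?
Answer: -132134630/143589 - 16579*I*√14545/574356 ≈ -920.23 - 3.4812*I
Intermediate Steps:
L(n, D) = (117 + D)/(89 + n)
f = I*√14545 (f = √(-14545) = I*√14545 ≈ 120.6*I)
H = 1/8324 (H = 1/(184 + 8140) = 1/8324 ≈ 0.00012013)
(f + 31880)*(L(118, -123) + H) = (I*√14545 + 31880)*((117 - 123)/(89 + 118) + 1/8324) = (31880 + I*√14545)*(-6/207 + 1/8324) = (31880 + I*√14545)*((1/207)*(-6) + 1/8324) = (31880 + I*√14545)*(-2/69 + 1/8324) = (31880 + I*√14545)*(-16579/574356) = -132134630/143589 - 16579*I*√14545/574356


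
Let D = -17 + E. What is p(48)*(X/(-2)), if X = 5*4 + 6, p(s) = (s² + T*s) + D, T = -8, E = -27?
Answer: -24388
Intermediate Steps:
D = -44 (D = -17 - 27 = -44)
p(s) = -44 + s² - 8*s (p(s) = (s² - 8*s) - 44 = -44 + s² - 8*s)
X = 26 (X = 20 + 6 = 26)
p(48)*(X/(-2)) = (-44 + 48² - 8*48)*(26/(-2)) = (-44 + 2304 - 384)*(26*(-½)) = 1876*(-13) = -24388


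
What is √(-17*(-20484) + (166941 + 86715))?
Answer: 6*√16719 ≈ 775.81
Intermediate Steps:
√(-17*(-20484) + (166941 + 86715)) = √(348228 + 253656) = √601884 = 6*√16719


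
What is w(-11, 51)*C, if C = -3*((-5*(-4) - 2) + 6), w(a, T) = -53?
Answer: 3816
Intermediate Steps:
C = -72 (C = -3*((20 - 2) + 6) = -3*(18 + 6) = -3*24 = -72)
w(-11, 51)*C = -53*(-72) = 3816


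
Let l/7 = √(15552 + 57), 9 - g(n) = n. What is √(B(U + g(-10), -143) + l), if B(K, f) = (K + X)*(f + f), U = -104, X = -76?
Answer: √(46046 + 77*√129) ≈ 216.61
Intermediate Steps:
g(n) = 9 - n
l = 77*√129 (l = 7*√(15552 + 57) = 7*√15609 = 7*(11*√129) = 77*√129 ≈ 874.55)
B(K, f) = 2*f*(-76 + K) (B(K, f) = (K - 76)*(f + f) = (-76 + K)*(2*f) = 2*f*(-76 + K))
√(B(U + g(-10), -143) + l) = √(2*(-143)*(-76 + (-104 + (9 - 1*(-10)))) + 77*√129) = √(2*(-143)*(-76 + (-104 + (9 + 10))) + 77*√129) = √(2*(-143)*(-76 + (-104 + 19)) + 77*√129) = √(2*(-143)*(-76 - 85) + 77*√129) = √(2*(-143)*(-161) + 77*√129) = √(46046 + 77*√129)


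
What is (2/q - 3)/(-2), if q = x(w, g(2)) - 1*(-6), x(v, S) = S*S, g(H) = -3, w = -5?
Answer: 43/30 ≈ 1.4333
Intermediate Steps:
x(v, S) = S**2
q = 15 (q = (-3)**2 - 1*(-6) = 9 + 6 = 15)
(2/q - 3)/(-2) = (2/15 - 3)/(-2) = (2*(1/15) - 3)*(-1/2) = (2/15 - 3)*(-1/2) = -43/15*(-1/2) = 43/30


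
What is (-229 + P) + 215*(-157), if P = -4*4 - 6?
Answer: -34006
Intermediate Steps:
P = -22 (P = -16 - 6 = -22)
(-229 + P) + 215*(-157) = (-229 - 22) + 215*(-157) = -251 - 33755 = -34006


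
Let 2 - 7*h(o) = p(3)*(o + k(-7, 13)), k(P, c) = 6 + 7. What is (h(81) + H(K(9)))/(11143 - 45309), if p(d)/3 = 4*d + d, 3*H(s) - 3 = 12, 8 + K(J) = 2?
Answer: 599/34166 ≈ 0.017532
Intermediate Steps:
K(J) = -6 (K(J) = -8 + 2 = -6)
H(s) = 5 (H(s) = 1 + (⅓)*12 = 1 + 4 = 5)
k(P, c) = 13
p(d) = 15*d (p(d) = 3*(4*d + d) = 3*(5*d) = 15*d)
h(o) = -583/7 - 45*o/7 (h(o) = 2/7 - 15*3*(o + 13)/7 = 2/7 - 45*(13 + o)/7 = 2/7 - (585 + 45*o)/7 = 2/7 + (-585/7 - 45*o/7) = -583/7 - 45*o/7)
(h(81) + H(K(9)))/(11143 - 45309) = ((-583/7 - 45/7*81) + 5)/(11143 - 45309) = ((-583/7 - 3645/7) + 5)/(-34166) = (-604 + 5)*(-1/34166) = -599*(-1/34166) = 599/34166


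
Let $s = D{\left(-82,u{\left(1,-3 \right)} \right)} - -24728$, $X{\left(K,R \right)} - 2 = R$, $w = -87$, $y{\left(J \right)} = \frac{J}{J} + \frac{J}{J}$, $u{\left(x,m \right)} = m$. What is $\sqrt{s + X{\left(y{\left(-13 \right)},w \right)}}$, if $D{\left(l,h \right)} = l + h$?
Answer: $\sqrt{24558} \approx 156.71$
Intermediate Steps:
$D{\left(l,h \right)} = h + l$
$y{\left(J \right)} = 2$ ($y{\left(J \right)} = 1 + 1 = 2$)
$X{\left(K,R \right)} = 2 + R$
$s = 24643$ ($s = \left(-3 - 82\right) - -24728 = -85 + 24728 = 24643$)
$\sqrt{s + X{\left(y{\left(-13 \right)},w \right)}} = \sqrt{24643 + \left(2 - 87\right)} = \sqrt{24643 - 85} = \sqrt{24558}$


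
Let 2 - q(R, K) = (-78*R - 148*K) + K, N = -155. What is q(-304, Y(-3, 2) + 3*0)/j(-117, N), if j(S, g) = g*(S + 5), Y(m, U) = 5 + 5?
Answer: -278/217 ≈ -1.2811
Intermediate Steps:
Y(m, U) = 10
j(S, g) = g*(5 + S)
q(R, K) = 2 + 78*R + 147*K (q(R, K) = 2 - ((-78*R - 148*K) + K) = 2 - ((-148*K - 78*R) + K) = 2 - (-147*K - 78*R) = 2 + (78*R + 147*K) = 2 + 78*R + 147*K)
q(-304, Y(-3, 2) + 3*0)/j(-117, N) = (2 + 78*(-304) + 147*(10 + 3*0))/((-155*(5 - 117))) = (2 - 23712 + 147*(10 + 0))/((-155*(-112))) = (2 - 23712 + 147*10)/17360 = (2 - 23712 + 1470)*(1/17360) = -22240*1/17360 = -278/217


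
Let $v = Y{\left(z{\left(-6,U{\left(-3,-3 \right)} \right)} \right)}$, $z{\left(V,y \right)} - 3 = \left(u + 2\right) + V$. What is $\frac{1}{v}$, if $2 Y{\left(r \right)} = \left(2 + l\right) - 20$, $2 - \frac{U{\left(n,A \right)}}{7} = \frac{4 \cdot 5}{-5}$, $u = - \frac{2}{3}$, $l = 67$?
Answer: $\frac{2}{49} \approx 0.040816$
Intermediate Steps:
$u = - \frac{2}{3}$ ($u = \left(-2\right) \frac{1}{3} = - \frac{2}{3} \approx -0.66667$)
$U{\left(n,A \right)} = 42$ ($U{\left(n,A \right)} = 14 - 7 \frac{4 \cdot 5}{-5} = 14 - 7 \cdot 20 \left(- \frac{1}{5}\right) = 14 - -28 = 14 + 28 = 42$)
$z{\left(V,y \right)} = \frac{13}{3} + V$ ($z{\left(V,y \right)} = 3 + \left(\left(- \frac{2}{3} + 2\right) + V\right) = 3 + \left(\frac{4}{3} + V\right) = \frac{13}{3} + V$)
$Y{\left(r \right)} = \frac{49}{2}$ ($Y{\left(r \right)} = \frac{\left(2 + 67\right) - 20}{2} = \frac{69 - 20}{2} = \frac{1}{2} \cdot 49 = \frac{49}{2}$)
$v = \frac{49}{2} \approx 24.5$
$\frac{1}{v} = \frac{1}{\frac{49}{2}} = \frac{2}{49}$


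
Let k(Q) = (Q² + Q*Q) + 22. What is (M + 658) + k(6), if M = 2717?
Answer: 3469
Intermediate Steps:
k(Q) = 22 + 2*Q² (k(Q) = (Q² + Q²) + 22 = 2*Q² + 22 = 22 + 2*Q²)
(M + 658) + k(6) = (2717 + 658) + (22 + 2*6²) = 3375 + (22 + 2*36) = 3375 + (22 + 72) = 3375 + 94 = 3469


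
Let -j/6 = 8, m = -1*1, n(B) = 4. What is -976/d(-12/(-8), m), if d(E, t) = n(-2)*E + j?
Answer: 488/21 ≈ 23.238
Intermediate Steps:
m = -1
j = -48 (j = -6*8 = -48)
d(E, t) = -48 + 4*E (d(E, t) = 4*E - 48 = -48 + 4*E)
-976/d(-12/(-8), m) = -976/(-48 + 4*(-12/(-8))) = -976/(-48 + 4*(-12*(-⅛))) = -976/(-48 + 4*(3/2)) = -976/(-48 + 6) = -976/(-42) = -976*(-1/42) = 488/21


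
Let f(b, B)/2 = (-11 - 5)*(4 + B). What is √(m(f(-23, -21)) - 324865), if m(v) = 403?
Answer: I*√324462 ≈ 569.62*I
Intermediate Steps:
f(b, B) = -128 - 32*B (f(b, B) = 2*((-11 - 5)*(4 + B)) = 2*(-16*(4 + B)) = 2*(-64 - 16*B) = -128 - 32*B)
√(m(f(-23, -21)) - 324865) = √(403 - 324865) = √(-324462) = I*√324462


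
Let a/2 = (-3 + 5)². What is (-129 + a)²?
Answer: 14641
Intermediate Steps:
a = 8 (a = 2*(-3 + 5)² = 2*2² = 2*4 = 8)
(-129 + a)² = (-129 + 8)² = (-121)² = 14641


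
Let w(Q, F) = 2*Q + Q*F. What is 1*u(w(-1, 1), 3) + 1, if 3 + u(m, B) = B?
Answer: 1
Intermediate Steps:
w(Q, F) = 2*Q + F*Q
u(m, B) = -3 + B
1*u(w(-1, 1), 3) + 1 = 1*(-3 + 3) + 1 = 1*0 + 1 = 0 + 1 = 1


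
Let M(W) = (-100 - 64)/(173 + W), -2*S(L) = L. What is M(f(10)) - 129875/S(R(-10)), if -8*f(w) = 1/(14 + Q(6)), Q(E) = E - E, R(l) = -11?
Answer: -5032858298/213125 ≈ -23615.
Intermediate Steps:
S(L) = -L/2
Q(E) = 0
f(w) = -1/112 (f(w) = -1/(8*(14 + 0)) = -⅛/14 = -⅛*1/14 = -1/112)
M(W) = -164/(173 + W)
M(f(10)) - 129875/S(R(-10)) = -164/(173 - 1/112) - 129875/((-½*(-11))) = -164/19375/112 - 129875/11/2 = -164*112/19375 - 129875*2/11 = -18368/19375 - 259750/11 = -5032858298/213125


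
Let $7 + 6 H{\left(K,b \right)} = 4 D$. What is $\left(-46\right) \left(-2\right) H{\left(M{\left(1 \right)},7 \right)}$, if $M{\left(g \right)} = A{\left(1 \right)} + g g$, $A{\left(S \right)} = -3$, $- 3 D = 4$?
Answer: $- \frac{1702}{9} \approx -189.11$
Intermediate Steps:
$D = - \frac{4}{3}$ ($D = \left(- \frac{1}{3}\right) 4 = - \frac{4}{3} \approx -1.3333$)
$M{\left(g \right)} = -3 + g^{2}$ ($M{\left(g \right)} = -3 + g g = -3 + g^{2}$)
$H{\left(K,b \right)} = - \frac{37}{18}$ ($H{\left(K,b \right)} = - \frac{7}{6} + \frac{4 \left(- \frac{4}{3}\right)}{6} = - \frac{7}{6} + \frac{1}{6} \left(- \frac{16}{3}\right) = - \frac{7}{6} - \frac{8}{9} = - \frac{37}{18}$)
$\left(-46\right) \left(-2\right) H{\left(M{\left(1 \right)},7 \right)} = \left(-46\right) \left(-2\right) \left(- \frac{37}{18}\right) = 92 \left(- \frac{37}{18}\right) = - \frac{1702}{9}$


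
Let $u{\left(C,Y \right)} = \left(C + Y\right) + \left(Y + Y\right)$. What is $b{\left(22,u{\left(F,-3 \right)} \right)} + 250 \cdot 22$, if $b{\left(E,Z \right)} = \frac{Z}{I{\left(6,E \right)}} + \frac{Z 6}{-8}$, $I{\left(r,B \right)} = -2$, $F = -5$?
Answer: $\frac{11035}{2} \approx 5517.5$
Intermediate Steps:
$u{\left(C,Y \right)} = C + 3 Y$ ($u{\left(C,Y \right)} = \left(C + Y\right) + 2 Y = C + 3 Y$)
$b{\left(E,Z \right)} = - \frac{5 Z}{4}$ ($b{\left(E,Z \right)} = \frac{Z}{-2} + \frac{Z 6}{-8} = Z \left(- \frac{1}{2}\right) + 6 Z \left(- \frac{1}{8}\right) = - \frac{Z}{2} - \frac{3 Z}{4} = - \frac{5 Z}{4}$)
$b{\left(22,u{\left(F,-3 \right)} \right)} + 250 \cdot 22 = - \frac{5 \left(-5 + 3 \left(-3\right)\right)}{4} + 250 \cdot 22 = - \frac{5 \left(-5 - 9\right)}{4} + 5500 = \left(- \frac{5}{4}\right) \left(-14\right) + 5500 = \frac{35}{2} + 5500 = \frac{11035}{2}$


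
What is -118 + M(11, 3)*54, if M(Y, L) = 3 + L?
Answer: 206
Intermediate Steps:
-118 + M(11, 3)*54 = -118 + (3 + 3)*54 = -118 + 6*54 = -118 + 324 = 206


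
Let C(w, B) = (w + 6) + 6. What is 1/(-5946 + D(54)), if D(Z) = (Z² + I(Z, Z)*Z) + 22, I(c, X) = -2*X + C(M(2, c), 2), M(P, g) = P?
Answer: -1/8084 ≈ -0.00012370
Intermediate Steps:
C(w, B) = 12 + w (C(w, B) = (6 + w) + 6 = 12 + w)
I(c, X) = 14 - 2*X (I(c, X) = -2*X + (12 + 2) = -2*X + 14 = 14 - 2*X)
D(Z) = 22 + Z² + Z*(14 - 2*Z) (D(Z) = (Z² + (14 - 2*Z)*Z) + 22 = (Z² + Z*(14 - 2*Z)) + 22 = 22 + Z² + Z*(14 - 2*Z))
1/(-5946 + D(54)) = 1/(-5946 + (22 - 1*54² + 14*54)) = 1/(-5946 + (22 - 1*2916 + 756)) = 1/(-5946 + (22 - 2916 + 756)) = 1/(-5946 - 2138) = 1/(-8084) = -1/8084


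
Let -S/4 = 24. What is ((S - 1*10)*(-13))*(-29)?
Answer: -39962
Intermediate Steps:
S = -96 (S = -4*24 = -96)
((S - 1*10)*(-13))*(-29) = ((-96 - 1*10)*(-13))*(-29) = ((-96 - 10)*(-13))*(-29) = -106*(-13)*(-29) = 1378*(-29) = -39962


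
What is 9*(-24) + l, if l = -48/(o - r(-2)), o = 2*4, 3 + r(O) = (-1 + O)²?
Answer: -240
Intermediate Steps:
r(O) = -3 + (-1 + O)²
o = 8
l = -24 (l = -48/(8 - (-3 + (-1 - 2)²)) = -48/(8 - (-3 + (-3)²)) = -48/(8 - (-3 + 9)) = -48/(8 - 1*6) = -48/(8 - 6) = -48/2 = -48*½ = -24)
9*(-24) + l = 9*(-24) - 24 = -216 - 24 = -240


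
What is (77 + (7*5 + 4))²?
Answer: 13456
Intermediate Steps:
(77 + (7*5 + 4))² = (77 + (35 + 4))² = (77 + 39)² = 116² = 13456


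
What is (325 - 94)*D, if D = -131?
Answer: -30261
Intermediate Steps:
(325 - 94)*D = (325 - 94)*(-131) = 231*(-131) = -30261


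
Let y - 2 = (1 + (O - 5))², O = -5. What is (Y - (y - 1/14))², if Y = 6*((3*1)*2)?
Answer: 431649/196 ≈ 2202.3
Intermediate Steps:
y = 83 (y = 2 + (1 + (-5 - 5))² = 2 + (1 - 10)² = 2 + (-9)² = 2 + 81 = 83)
Y = 36 (Y = 6*(3*2) = 6*6 = 36)
(Y - (y - 1/14))² = (36 - (83 - 1/14))² = (36 - 1*1161/14)² = (36 - 1161/14)² = (-657/14)² = 431649/196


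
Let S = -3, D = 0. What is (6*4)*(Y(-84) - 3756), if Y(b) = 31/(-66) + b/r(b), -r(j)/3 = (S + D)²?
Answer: -2972660/33 ≈ -90081.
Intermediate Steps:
r(j) = -27 (r(j) = -3*(-3 + 0)² = -3*(-3)² = -3*9 = -27)
Y(b) = -31/66 - b/27 (Y(b) = 31/(-66) + b/(-27) = 31*(-1/66) + b*(-1/27) = -31/66 - b/27)
(6*4)*(Y(-84) - 3756) = (6*4)*((-31/66 - 1/27*(-84)) - 3756) = 24*((-31/66 + 28/9) - 3756) = 24*(523/198 - 3756) = 24*(-743165/198) = -2972660/33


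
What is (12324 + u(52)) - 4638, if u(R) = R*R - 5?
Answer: 10385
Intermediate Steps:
u(R) = -5 + R² (u(R) = R² - 5 = -5 + R²)
(12324 + u(52)) - 4638 = (12324 + (-5 + 52²)) - 4638 = (12324 + (-5 + 2704)) - 4638 = (12324 + 2699) - 4638 = 15023 - 4638 = 10385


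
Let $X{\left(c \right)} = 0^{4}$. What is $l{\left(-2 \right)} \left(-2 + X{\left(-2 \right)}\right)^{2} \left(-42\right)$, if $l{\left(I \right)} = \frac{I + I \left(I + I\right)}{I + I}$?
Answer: $252$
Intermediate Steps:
$X{\left(c \right)} = 0$
$l{\left(I \right)} = \frac{I + 2 I^{2}}{2 I}$ ($l{\left(I \right)} = \frac{I + I 2 I}{2 I} = \left(I + 2 I^{2}\right) \frac{1}{2 I} = \frac{I + 2 I^{2}}{2 I}$)
$l{\left(-2 \right)} \left(-2 + X{\left(-2 \right)}\right)^{2} \left(-42\right) = \left(\frac{1}{2} - 2\right) \left(-2 + 0\right)^{2} \left(-42\right) = - \frac{3 \left(-2\right)^{2}}{2} \left(-42\right) = \left(- \frac{3}{2}\right) 4 \left(-42\right) = \left(-6\right) \left(-42\right) = 252$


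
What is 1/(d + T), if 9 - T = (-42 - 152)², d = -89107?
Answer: -1/126734 ≈ -7.8905e-6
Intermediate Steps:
T = -37627 (T = 9 - (-42 - 152)² = 9 - 1*(-194)² = 9 - 1*37636 = 9 - 37636 = -37627)
1/(d + T) = 1/(-89107 - 37627) = 1/(-126734) = -1/126734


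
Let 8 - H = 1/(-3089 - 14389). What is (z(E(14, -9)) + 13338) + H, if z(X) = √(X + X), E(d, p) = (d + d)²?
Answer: 233261389/17478 + 28*√2 ≈ 13386.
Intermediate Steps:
H = 139825/17478 (H = 8 - 1/(-3089 - 14389) = 8 - 1/(-17478) = 8 - 1*(-1/17478) = 8 + 1/17478 = 139825/17478 ≈ 8.0001)
E(d, p) = 4*d² (E(d, p) = (2*d)² = 4*d²)
z(X) = √2*√X (z(X) = √(2*X) = √2*√X)
(z(E(14, -9)) + 13338) + H = (√2*√(4*14²) + 13338) + 139825/17478 = (√2*√(4*196) + 13338) + 139825/17478 = (√2*√784 + 13338) + 139825/17478 = (√2*28 + 13338) + 139825/17478 = (28*√2 + 13338) + 139825/17478 = (13338 + 28*√2) + 139825/17478 = 233261389/17478 + 28*√2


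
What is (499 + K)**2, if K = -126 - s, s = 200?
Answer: 29929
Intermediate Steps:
K = -326 (K = -126 - 1*200 = -126 - 200 = -326)
(499 + K)**2 = (499 - 326)**2 = 173**2 = 29929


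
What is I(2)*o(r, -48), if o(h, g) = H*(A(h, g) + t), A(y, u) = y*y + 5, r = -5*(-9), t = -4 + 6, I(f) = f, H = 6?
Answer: 24384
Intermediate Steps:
t = 2
r = 45
A(y, u) = 5 + y**2 (A(y, u) = y**2 + 5 = 5 + y**2)
o(h, g) = 42 + 6*h**2 (o(h, g) = 6*((5 + h**2) + 2) = 6*(7 + h**2) = 42 + 6*h**2)
I(2)*o(r, -48) = 2*(42 + 6*45**2) = 2*(42 + 6*2025) = 2*(42 + 12150) = 2*12192 = 24384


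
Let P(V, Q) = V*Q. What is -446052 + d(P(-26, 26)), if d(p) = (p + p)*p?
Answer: 467900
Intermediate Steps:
P(V, Q) = Q*V
d(p) = 2*p² (d(p) = (2*p)*p = 2*p²)
-446052 + d(P(-26, 26)) = -446052 + 2*(26*(-26))² = -446052 + 2*(-676)² = -446052 + 2*456976 = -446052 + 913952 = 467900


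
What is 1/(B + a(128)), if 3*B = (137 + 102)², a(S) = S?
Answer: 3/57505 ≈ 5.2169e-5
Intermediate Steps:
B = 57121/3 (B = (137 + 102)²/3 = (⅓)*239² = (⅓)*57121 = 57121/3 ≈ 19040.)
1/(B + a(128)) = 1/(57121/3 + 128) = 1/(57505/3) = 3/57505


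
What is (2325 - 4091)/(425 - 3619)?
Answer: 883/1597 ≈ 0.55291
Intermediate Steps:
(2325 - 4091)/(425 - 3619) = -1766/(-3194) = -1766*(-1/3194) = 883/1597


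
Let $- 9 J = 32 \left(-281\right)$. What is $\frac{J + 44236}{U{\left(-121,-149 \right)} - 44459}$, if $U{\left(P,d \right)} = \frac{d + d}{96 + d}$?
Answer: $- \frac{21577148}{21204261} \approx -1.0176$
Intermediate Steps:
$J = \frac{8992}{9}$ ($J = - \frac{32 \left(-281\right)}{9} = \left(- \frac{1}{9}\right) \left(-8992\right) = \frac{8992}{9} \approx 999.11$)
$U{\left(P,d \right)} = \frac{2 d}{96 + d}$
$\frac{J + 44236}{U{\left(-121,-149 \right)} - 44459} = \frac{\frac{8992}{9} + 44236}{2 \left(-149\right) \frac{1}{96 - 149} - 44459} = \frac{407116}{9 \left(2 \left(-149\right) \frac{1}{-53} - 44459\right)} = \frac{407116}{9 \left(2 \left(-149\right) \left(- \frac{1}{53}\right) - 44459\right)} = \frac{407116}{9 \left(\frac{298}{53} - 44459\right)} = \frac{407116}{9 \left(- \frac{2356029}{53}\right)} = \frac{407116}{9} \left(- \frac{53}{2356029}\right) = - \frac{21577148}{21204261}$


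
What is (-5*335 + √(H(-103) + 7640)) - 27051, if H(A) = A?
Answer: -28726 + √7537 ≈ -28639.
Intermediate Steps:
(-5*335 + √(H(-103) + 7640)) - 27051 = (-5*335 + √(-103 + 7640)) - 27051 = (-1675 + √7537) - 27051 = -28726 + √7537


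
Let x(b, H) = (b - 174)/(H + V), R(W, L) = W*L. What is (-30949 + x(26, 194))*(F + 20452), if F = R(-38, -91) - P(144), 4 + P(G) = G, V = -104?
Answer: -6621271366/9 ≈ -7.3570e+8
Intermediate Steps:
P(G) = -4 + G
R(W, L) = L*W
F = 3318 (F = -91*(-38) - (-4 + 144) = 3458 - 1*140 = 3458 - 140 = 3318)
x(b, H) = (-174 + b)/(-104 + H) (x(b, H) = (b - 174)/(H - 104) = (-174 + b)/(-104 + H))
(-30949 + x(26, 194))*(F + 20452) = (-30949 + (-174 + 26)/(-104 + 194))*(3318 + 20452) = (-30949 - 148/90)*23770 = (-30949 + (1/90)*(-148))*23770 = (-30949 - 74/45)*23770 = -1392779/45*23770 = -6621271366/9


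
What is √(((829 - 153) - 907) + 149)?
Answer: I*√82 ≈ 9.0554*I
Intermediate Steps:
√(((829 - 153) - 907) + 149) = √((676 - 907) + 149) = √(-231 + 149) = √(-82) = I*√82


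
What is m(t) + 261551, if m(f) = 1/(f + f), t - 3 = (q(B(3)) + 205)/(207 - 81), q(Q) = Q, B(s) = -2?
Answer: 21708742/83 ≈ 2.6155e+5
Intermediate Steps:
t = 83/18 (t = 3 + (-2 + 205)/(207 - 81) = 3 + 203/126 = 3 + 203*(1/126) = 3 + 29/18 = 83/18 ≈ 4.6111)
m(f) = 1/(2*f)
m(t) + 261551 = 1/(2*(83/18)) + 261551 = (½)*(18/83) + 261551 = 9/83 + 261551 = 21708742/83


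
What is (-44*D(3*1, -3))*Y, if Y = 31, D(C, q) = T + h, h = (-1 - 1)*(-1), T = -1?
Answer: -1364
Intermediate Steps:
h = 2 (h = -2*(-1) = 2)
D(C, q) = 1 (D(C, q) = -1 + 2 = 1)
(-44*D(3*1, -3))*Y = -44*1*31 = -44*31 = -1364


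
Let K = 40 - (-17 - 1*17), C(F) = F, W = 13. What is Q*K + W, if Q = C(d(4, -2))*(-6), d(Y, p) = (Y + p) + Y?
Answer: -2651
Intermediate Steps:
d(Y, p) = p + 2*Y
Q = -36 (Q = (-2 + 2*4)*(-6) = (-2 + 8)*(-6) = 6*(-6) = -36)
K = 74 (K = 40 - (-17 - 17) = 40 - 1*(-34) = 40 + 34 = 74)
Q*K + W = -36*74 + 13 = -2664 + 13 = -2651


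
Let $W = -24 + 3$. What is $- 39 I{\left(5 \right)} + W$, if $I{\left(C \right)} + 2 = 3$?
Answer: $-60$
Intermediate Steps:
$I{\left(C \right)} = 1$ ($I{\left(C \right)} = -2 + 3 = 1$)
$W = -21$
$- 39 I{\left(5 \right)} + W = \left(-39\right) 1 - 21 = -39 - 21 = -60$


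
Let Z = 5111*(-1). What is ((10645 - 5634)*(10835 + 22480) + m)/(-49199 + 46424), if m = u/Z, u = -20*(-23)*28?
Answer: -170647562947/2836605 ≈ -60159.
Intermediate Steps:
Z = -5111
u = 12880 (u = 460*28 = 12880)
m = -12880/5111 (m = 12880/(-5111) = 12880*(-1/5111) = -12880/5111 ≈ -2.5201)
((10645 - 5634)*(10835 + 22480) + m)/(-49199 + 46424) = ((10645 - 5634)*(10835 + 22480) - 12880/5111)/(-49199 + 46424) = (5011*33315 - 12880/5111)/(-2775) = (166941465 - 12880/5111)*(-1/2775) = (853237814735/5111)*(-1/2775) = -170647562947/2836605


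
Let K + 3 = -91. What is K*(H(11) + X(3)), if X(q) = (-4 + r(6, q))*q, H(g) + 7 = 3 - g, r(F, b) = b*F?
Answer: -2538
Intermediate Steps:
K = -94 (K = -3 - 91 = -94)
r(F, b) = F*b
H(g) = -4 - g (H(g) = -7 + (3 - g) = -4 - g)
X(q) = q*(-4 + 6*q) (X(q) = (-4 + 6*q)*q = q*(-4 + 6*q))
K*(H(11) + X(3)) = -94*((-4 - 1*11) + 2*3*(-2 + 3*3)) = -94*((-4 - 11) + 2*3*(-2 + 9)) = -94*(-15 + 2*3*7) = -94*(-15 + 42) = -94*27 = -2538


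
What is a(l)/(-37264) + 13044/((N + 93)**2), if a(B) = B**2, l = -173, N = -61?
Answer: 7116005/596224 ≈ 11.935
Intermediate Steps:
a(l)/(-37264) + 13044/((N + 93)**2) = (-173)**2/(-37264) + 13044/((-61 + 93)**2) = 29929*(-1/37264) + 13044/(32**2) = -29929/37264 + 13044/1024 = -29929/37264 + 13044*(1/1024) = -29929/37264 + 3261/256 = 7116005/596224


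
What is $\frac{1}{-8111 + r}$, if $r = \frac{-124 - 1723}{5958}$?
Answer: $- \frac{5958}{48327185} \approx -0.00012328$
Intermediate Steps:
$r = - \frac{1847}{5958}$ ($r = \left(-124 - 1723\right) \frac{1}{5958} = \left(-1847\right) \frac{1}{5958} = - \frac{1847}{5958} \approx -0.31$)
$\frac{1}{-8111 + r} = \frac{1}{-8111 - \frac{1847}{5958}} = \frac{1}{- \frac{48327185}{5958}} = - \frac{5958}{48327185}$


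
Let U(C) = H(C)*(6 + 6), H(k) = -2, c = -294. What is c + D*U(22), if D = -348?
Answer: 8058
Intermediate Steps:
U(C) = -24 (U(C) = -2*(6 + 6) = -2*12 = -24)
c + D*U(22) = -294 - 348*(-24) = -294 + 8352 = 8058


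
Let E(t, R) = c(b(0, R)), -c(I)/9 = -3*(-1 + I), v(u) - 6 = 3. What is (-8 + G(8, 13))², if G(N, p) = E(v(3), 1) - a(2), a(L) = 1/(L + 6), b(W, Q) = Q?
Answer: 4225/64 ≈ 66.016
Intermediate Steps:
v(u) = 9 (v(u) = 6 + 3 = 9)
c(I) = -27 + 27*I (c(I) = -(-27)*(-1 + I) = -9*(3 - 3*I) = -27 + 27*I)
E(t, R) = -27 + 27*R
a(L) = 1/(6 + L)
G(N, p) = -⅛ (G(N, p) = (-27 + 27*1) - 1/(6 + 2) = (-27 + 27) - 1/8 = 0 - 1*⅛ = 0 - ⅛ = -⅛)
(-8 + G(8, 13))² = (-8 - ⅛)² = (-65/8)² = 4225/64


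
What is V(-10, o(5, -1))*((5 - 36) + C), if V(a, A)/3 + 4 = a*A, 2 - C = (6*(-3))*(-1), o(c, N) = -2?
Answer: -2256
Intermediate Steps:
C = -16 (C = 2 - 6*(-3)*(-1) = 2 - (-18)*(-1) = 2 - 1*18 = 2 - 18 = -16)
V(a, A) = -12 + 3*A*a (V(a, A) = -12 + 3*(a*A) = -12 + 3*(A*a) = -12 + 3*A*a)
V(-10, o(5, -1))*((5 - 36) + C) = (-12 + 3*(-2)*(-10))*((5 - 36) - 16) = (-12 + 60)*(-31 - 16) = 48*(-47) = -2256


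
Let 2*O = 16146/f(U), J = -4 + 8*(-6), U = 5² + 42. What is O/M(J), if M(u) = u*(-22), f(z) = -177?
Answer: -207/5192 ≈ -0.039869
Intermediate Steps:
U = 67 (U = 25 + 42 = 67)
J = -52 (J = -4 - 48 = -52)
M(u) = -22*u
O = -2691/59 (O = (16146/(-177))/2 = (16146*(-1/177))/2 = (½)*(-5382/59) = -2691/59 ≈ -45.610)
O/M(J) = -2691/(59*((-22*(-52)))) = -2691/59/1144 = -2691/59*1/1144 = -207/5192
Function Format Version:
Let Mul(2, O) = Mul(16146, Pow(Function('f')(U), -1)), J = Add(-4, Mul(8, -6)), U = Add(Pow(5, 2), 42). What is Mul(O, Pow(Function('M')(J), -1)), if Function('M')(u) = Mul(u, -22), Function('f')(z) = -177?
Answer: Rational(-207, 5192) ≈ -0.039869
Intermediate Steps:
U = 67 (U = Add(25, 42) = 67)
J = -52 (J = Add(-4, -48) = -52)
Function('M')(u) = Mul(-22, u)
O = Rational(-2691, 59) (O = Mul(Rational(1, 2), Mul(16146, Pow(-177, -1))) = Mul(Rational(1, 2), Mul(16146, Rational(-1, 177))) = Mul(Rational(1, 2), Rational(-5382, 59)) = Rational(-2691, 59) ≈ -45.610)
Mul(O, Pow(Function('M')(J), -1)) = Mul(Rational(-2691, 59), Pow(Mul(-22, -52), -1)) = Mul(Rational(-2691, 59), Pow(1144, -1)) = Mul(Rational(-2691, 59), Rational(1, 1144)) = Rational(-207, 5192)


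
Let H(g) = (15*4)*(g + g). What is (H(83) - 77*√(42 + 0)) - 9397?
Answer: 563 - 77*√42 ≈ 63.983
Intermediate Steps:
H(g) = 120*g (H(g) = 60*(2*g) = 120*g)
(H(83) - 77*√(42 + 0)) - 9397 = (120*83 - 77*√(42 + 0)) - 9397 = (9960 - 77*√42) - 9397 = 563 - 77*√42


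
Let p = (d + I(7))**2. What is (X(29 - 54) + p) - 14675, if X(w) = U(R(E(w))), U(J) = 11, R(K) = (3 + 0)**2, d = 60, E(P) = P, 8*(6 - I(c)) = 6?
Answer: -166503/16 ≈ -10406.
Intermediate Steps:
I(c) = 21/4 (I(c) = 6 - 1/8*6 = 6 - 3/4 = 21/4)
R(K) = 9 (R(K) = 3**2 = 9)
X(w) = 11
p = 68121/16 (p = (60 + 21/4)**2 = (261/4)**2 = 68121/16 ≈ 4257.6)
(X(29 - 54) + p) - 14675 = (11 + 68121/16) - 14675 = 68297/16 - 14675 = -166503/16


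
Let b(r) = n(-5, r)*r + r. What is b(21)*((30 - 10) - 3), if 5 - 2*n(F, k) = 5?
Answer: 357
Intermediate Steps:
n(F, k) = 0 (n(F, k) = 5/2 - 1/2*5 = 5/2 - 5/2 = 0)
b(r) = r (b(r) = 0*r + r = 0 + r = r)
b(21)*((30 - 10) - 3) = 21*((30 - 10) - 3) = 21*(20 - 3) = 21*17 = 357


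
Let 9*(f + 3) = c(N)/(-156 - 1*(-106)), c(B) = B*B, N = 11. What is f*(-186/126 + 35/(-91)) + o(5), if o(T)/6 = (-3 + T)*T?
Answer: 4059134/61425 ≈ 66.083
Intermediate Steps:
o(T) = 6*T*(-3 + T) (o(T) = 6*((-3 + T)*T) = 6*(T*(-3 + T)) = 6*T*(-3 + T))
c(B) = B²
f = -1471/450 (f = -3 + (11²/(-156 - 1*(-106)))/9 = -3 + (121/(-156 + 106))/9 = -3 + (121/(-50))/9 = -3 + (121*(-1/50))/9 = -3 + (⅑)*(-121/50) = -3 - 121/450 = -1471/450 ≈ -3.2689)
f*(-186/126 + 35/(-91)) + o(5) = -1471*(-186/126 + 35/(-91))/450 + 6*5*(-3 + 5) = -1471*(-186*1/126 + 35*(-1/91))/450 + 6*5*2 = -1471*(-31/21 - 5/13)/450 + 60 = -1471/450*(-508/273) + 60 = 373634/61425 + 60 = 4059134/61425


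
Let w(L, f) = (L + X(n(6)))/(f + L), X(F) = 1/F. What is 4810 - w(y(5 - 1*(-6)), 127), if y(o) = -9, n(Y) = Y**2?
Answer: 20433203/4248 ≈ 4810.1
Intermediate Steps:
w(L, f) = (1/36 + L)/(L + f) (w(L, f) = (L + 1/(6**2))/(f + L) = (L + 1/36)/(L + f) = (1/36 + L)/(L + f))
4810 - w(y(5 - 1*(-6)), 127) = 4810 - (1/36 - 9)/(-9 + 127) = 4810 - (-323)/(118*36) = 4810 - 1*(-323/4248) = 4810 + 323/4248 = 20433203/4248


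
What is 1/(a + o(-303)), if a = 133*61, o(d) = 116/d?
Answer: 303/2458123 ≈ 0.00012326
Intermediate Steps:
a = 8113
1/(a + o(-303)) = 1/(8113 + 116/(-303)) = 1/(8113 + 116*(-1/303)) = 1/(8113 - 116/303) = 1/(2458123/303) = 303/2458123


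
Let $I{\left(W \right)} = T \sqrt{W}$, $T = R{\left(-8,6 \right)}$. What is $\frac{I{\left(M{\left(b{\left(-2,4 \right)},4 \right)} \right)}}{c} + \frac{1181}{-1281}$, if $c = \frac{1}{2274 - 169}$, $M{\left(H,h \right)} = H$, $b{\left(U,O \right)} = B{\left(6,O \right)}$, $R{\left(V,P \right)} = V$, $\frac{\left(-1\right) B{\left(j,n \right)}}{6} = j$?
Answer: $- \frac{1181}{1281} - 101040 i \approx -0.92194 - 1.0104 \cdot 10^{5} i$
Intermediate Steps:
$B{\left(j,n \right)} = - 6 j$
$b{\left(U,O \right)} = -36$ ($b{\left(U,O \right)} = \left(-6\right) 6 = -36$)
$T = -8$
$I{\left(W \right)} = - 8 \sqrt{W}$
$c = \frac{1}{2105} \approx 0.00047506$
$\frac{I{\left(M{\left(b{\left(-2,4 \right)},4 \right)} \right)}}{c} + \frac{1181}{-1281} = - 8 \sqrt{-36} \frac{1}{\frac{1}{2105}} + \frac{1181}{-1281} = - 8 \cdot 6 i 2105 + 1181 \left(- \frac{1}{1281}\right) = - 48 i 2105 - \frac{1181}{1281} = - 101040 i - \frac{1181}{1281} = - \frac{1181}{1281} - 101040 i$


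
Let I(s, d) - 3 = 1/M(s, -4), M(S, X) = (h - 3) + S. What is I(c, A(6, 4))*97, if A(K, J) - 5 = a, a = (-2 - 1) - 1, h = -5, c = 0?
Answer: 2231/8 ≈ 278.88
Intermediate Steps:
M(S, X) = -8 + S (M(S, X) = (-5 - 3) + S = -8 + S)
a = -4 (a = -3 - 1 = -4)
A(K, J) = 1 (A(K, J) = 5 - 4 = 1)
I(s, d) = 3 + 1/(-8 + s)
I(c, A(6, 4))*97 = ((-23 + 3*0)/(-8 + 0))*97 = ((-23 + 0)/(-8))*97 = -⅛*(-23)*97 = (23/8)*97 = 2231/8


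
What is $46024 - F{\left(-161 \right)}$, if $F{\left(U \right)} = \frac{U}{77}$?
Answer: $\frac{506287}{11} \approx 46026.0$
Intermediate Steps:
$F{\left(U \right)} = \frac{U}{77}$ ($F{\left(U \right)} = U \frac{1}{77} = \frac{U}{77}$)
$46024 - F{\left(-161 \right)} = 46024 - \frac{1}{77} \left(-161\right) = 46024 - - \frac{23}{11} = 46024 + \frac{23}{11} = \frac{506287}{11}$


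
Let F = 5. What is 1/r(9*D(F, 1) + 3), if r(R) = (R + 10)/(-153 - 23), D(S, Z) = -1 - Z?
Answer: 176/5 ≈ 35.200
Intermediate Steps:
r(R) = -5/88 - R/176 (r(R) = (10 + R)/(-176) = (10 + R)*(-1/176) = -5/88 - R/176)
1/r(9*D(F, 1) + 3) = 1/(-5/88 - (9*(-1 - 1*1) + 3)/176) = 1/(-5/88 - (9*(-1 - 1) + 3)/176) = 1/(-5/88 - (9*(-2) + 3)/176) = 1/(-5/88 - (-18 + 3)/176) = 1/(-5/88 - 1/176*(-15)) = 1/(-5/88 + 15/176) = 1/(5/176) = 176/5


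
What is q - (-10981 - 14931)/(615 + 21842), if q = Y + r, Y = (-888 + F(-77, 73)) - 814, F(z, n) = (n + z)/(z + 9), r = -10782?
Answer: -280325955/22457 ≈ -12483.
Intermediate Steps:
F(z, n) = (n + z)/(9 + z)
Y = -28933/17 (Y = (-888 + (73 - 77)/(9 - 77)) - 814 = (-888 - 4/(-68)) - 814 = (-888 - 1/68*(-4)) - 814 = (-888 + 1/17) - 814 = -15095/17 - 814 = -28933/17 ≈ -1701.9)
q = -212227/17 (q = -28933/17 - 10782 = -212227/17 ≈ -12484.)
q - (-10981 - 14931)/(615 + 21842) = -212227/17 - (-10981 - 14931)/(615 + 21842) = -212227/17 - (-25912)/22457 = -212227/17 - 1*(-25912/22457) = -212227/17 + 25912/22457 = -280325955/22457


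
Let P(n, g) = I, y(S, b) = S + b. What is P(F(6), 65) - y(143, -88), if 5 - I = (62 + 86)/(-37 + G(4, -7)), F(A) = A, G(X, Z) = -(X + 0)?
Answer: -1902/41 ≈ -46.390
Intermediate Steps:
G(X, Z) = -X
I = 353/41 (I = 5 - (62 + 86)/(-37 - 1*4) = 5 - 148/(-37 - 4) = 5 - 148/(-41) = 5 - 148*(-1)/41 = 5 - 1*(-148/41) = 5 + 148/41 = 353/41 ≈ 8.6098)
P(n, g) = 353/41
P(F(6), 65) - y(143, -88) = 353/41 - (143 - 88) = 353/41 - 1*55 = 353/41 - 55 = -1902/41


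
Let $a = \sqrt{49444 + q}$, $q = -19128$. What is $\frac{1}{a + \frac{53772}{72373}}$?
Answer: $- \frac{972910239}{39696950849695} + \frac{5237851129 \sqrt{7579}}{79393901699390} \approx 0.0057189$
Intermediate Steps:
$a = 2 \sqrt{7579}$ ($a = \sqrt{49444 - 19128} = \sqrt{30316} = 2 \sqrt{7579} \approx 174.11$)
$\frac{1}{a + \frac{53772}{72373}} = \frac{1}{2 \sqrt{7579} + \frac{53772}{72373}} = \frac{1}{\frac{53772}{72373} + 2 \sqrt{7579}}$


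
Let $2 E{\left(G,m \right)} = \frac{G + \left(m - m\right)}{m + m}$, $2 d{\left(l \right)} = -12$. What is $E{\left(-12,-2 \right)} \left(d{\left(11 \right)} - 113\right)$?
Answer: $- \frac{357}{2} \approx -178.5$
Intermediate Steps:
$d{\left(l \right)} = -6$ ($d{\left(l \right)} = \frac{1}{2} \left(-12\right) = -6$)
$E{\left(G,m \right)} = \frac{G}{4 m}$ ($E{\left(G,m \right)} = \frac{\left(G + \left(m - m\right)\right) \frac{1}{m + m}}{2} = \frac{\left(G + 0\right) \frac{1}{2 m}}{2} = \frac{G \frac{1}{2 m}}{2} = \frac{\frac{1}{2} G \frac{1}{m}}{2} = \frac{G}{4 m}$)
$E{\left(-12,-2 \right)} \left(d{\left(11 \right)} - 113\right) = \frac{1}{4} \left(-12\right) \frac{1}{-2} \left(-6 - 113\right) = \frac{1}{4} \left(-12\right) \left(- \frac{1}{2}\right) \left(-119\right) = \frac{3}{2} \left(-119\right) = - \frac{357}{2}$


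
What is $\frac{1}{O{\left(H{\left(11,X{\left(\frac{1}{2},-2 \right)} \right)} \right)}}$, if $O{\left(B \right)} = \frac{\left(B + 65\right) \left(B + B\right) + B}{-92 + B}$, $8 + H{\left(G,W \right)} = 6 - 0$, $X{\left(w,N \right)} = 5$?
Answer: $\frac{47}{127} \approx 0.37008$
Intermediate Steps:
$H{\left(G,W \right)} = -2$ ($H{\left(G,W \right)} = -8 + \left(6 - 0\right) = -8 + \left(6 + 0\right) = -8 + 6 = -2$)
$O{\left(B \right)} = \frac{B + 2 B \left(65 + B\right)}{-92 + B}$ ($O{\left(B \right)} = \frac{\left(65 + B\right) 2 B + B}{-92 + B} = \frac{2 B \left(65 + B\right) + B}{-92 + B} = \frac{B + 2 B \left(65 + B\right)}{-92 + B}$)
$\frac{1}{O{\left(H{\left(11,X{\left(\frac{1}{2},-2 \right)} \right)} \right)}} = \frac{1}{\left(-2\right) \frac{1}{-92 - 2} \left(131 + 2 \left(-2\right)\right)} = \frac{1}{\left(-2\right) \frac{1}{-94} \left(131 - 4\right)} = \frac{1}{\left(-2\right) \left(- \frac{1}{94}\right) 127} = \frac{1}{\frac{127}{47}} = \frac{47}{127}$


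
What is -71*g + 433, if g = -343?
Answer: 24786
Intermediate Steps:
-71*g + 433 = -71*(-343) + 433 = 24353 + 433 = 24786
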